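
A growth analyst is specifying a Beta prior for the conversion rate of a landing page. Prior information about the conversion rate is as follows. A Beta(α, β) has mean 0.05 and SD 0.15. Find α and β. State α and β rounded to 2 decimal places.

α = 0.06, β = 1.06

Variance = 0.15² = 0.0225. The moment-matching identity α+β = μ(1−μ)/Var − 1 gives
α+β = 0.0475/0.0225 − 1 = 1.1111, so α = μ·1.1111 = 0.06 and β = (1−μ)·1.1111 = 1.06.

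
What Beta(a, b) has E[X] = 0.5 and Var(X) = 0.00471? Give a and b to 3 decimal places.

Let s = a+b. The Beta variance is μ(1−μ)/(s+1).
So s+1 = μ(1−μ)/σ² = (0.5×0.5)/0.00471 = 0.25/0.00471 = 53.0786, giving s = 52.0786.
Then a = μs = 0.5×52.0786 = 26.039 and b = (1−μ)s = 0.5×52.0786 = 26.039.

a = 26.039, b = 26.039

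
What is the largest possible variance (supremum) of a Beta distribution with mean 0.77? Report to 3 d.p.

0.177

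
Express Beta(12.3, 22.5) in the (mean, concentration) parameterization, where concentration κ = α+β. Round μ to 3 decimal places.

μ = 0.353, κ = 34.8

κ = α+β = 12.3+22.5 = 34.8; μ = α/κ = 12.3/34.8 = 0.353.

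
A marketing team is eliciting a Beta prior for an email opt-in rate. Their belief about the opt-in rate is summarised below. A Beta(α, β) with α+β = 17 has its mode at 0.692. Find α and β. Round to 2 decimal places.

For α,β>1 the mode is (α−1)/(α+β−2), so α = mode·(κ−2)+1 = 0.692×15+1 = 11.38.
And β = (1−mode)·(κ−2)+1 = 0.308×15+1 = 5.62.

α = 11.38, β = 5.62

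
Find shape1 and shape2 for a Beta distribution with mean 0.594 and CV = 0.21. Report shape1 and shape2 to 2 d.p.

Var = (CV·μ)² = (0.21×0.594)² = 0.015560.
shape1+shape2 = μ(1−μ)/Var − 1 = 0.241164/0.015560 − 1 = 14.4989.
Thus shape1 = 0.594·14.4989 = 8.61 and shape2 = 0.406·14.4989 = 5.89.

shape1 = 8.61, shape2 = 5.89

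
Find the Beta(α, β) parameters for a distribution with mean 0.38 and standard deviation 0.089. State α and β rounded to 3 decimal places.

α = 10.923, β = 17.821

First σ² = 0.007921. Setting α = μn, β = (1−μ)n with n = α+β,
μ(1−μ)/(n+1) = 0.007921 ⇒ n+1 = 0.2356/0.007921 = 29.7437 ⇒ n = 28.7437.
Hence α = 0.38×28.7437 = 10.923, β = 0.62×28.7437 = 17.821.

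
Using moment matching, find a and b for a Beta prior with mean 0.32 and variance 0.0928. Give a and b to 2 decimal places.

By moment matching, a+b = μ(1−μ)/σ² − 1 = (0.32·0.68)/0.0928 − 1 = 2.3448 − 1 = 1.3448.
Since a/(a+b) = μ, a = 0.32·1.3448 = 0.43 and b = 0.68·1.3448 = 0.91.

a = 0.43, b = 0.91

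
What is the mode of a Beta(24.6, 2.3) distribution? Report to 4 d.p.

The density x^(α−1)(1−x)^(β−1) is maximised at (α−1)/(α+β−2) = 23.6/24.9 = 0.9478.

0.9478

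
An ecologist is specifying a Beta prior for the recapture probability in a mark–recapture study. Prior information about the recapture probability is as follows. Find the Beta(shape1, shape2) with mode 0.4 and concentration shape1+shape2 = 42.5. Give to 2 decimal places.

shape1 = 17.20, shape2 = 25.30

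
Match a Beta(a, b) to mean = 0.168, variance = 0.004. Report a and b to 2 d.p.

a = 5.70, b = 28.24

By moment matching, a+b = μ(1−μ)/σ² − 1 = (0.168·0.832)/0.004 − 1 = 34.9440 − 1 = 33.9440.
Since a/(a+b) = μ, a = 0.168·33.9440 = 5.70 and b = 0.832·33.9440 = 28.24.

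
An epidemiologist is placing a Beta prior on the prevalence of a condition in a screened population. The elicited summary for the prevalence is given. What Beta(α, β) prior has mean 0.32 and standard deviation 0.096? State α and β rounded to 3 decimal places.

First σ² = 0.009216. Setting α = μn, β = (1−μ)n with n = α+β,
μ(1−μ)/(n+1) = 0.009216 ⇒ n+1 = 0.2176/0.009216 = 23.6111 ⇒ n = 22.6111.
Hence α = 0.32×22.6111 = 7.236, β = 0.68×22.6111 = 15.376.

α = 7.236, β = 15.376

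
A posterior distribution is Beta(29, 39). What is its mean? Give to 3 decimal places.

E[X] = α/(α+β) = 29/68 = 0.426.

0.426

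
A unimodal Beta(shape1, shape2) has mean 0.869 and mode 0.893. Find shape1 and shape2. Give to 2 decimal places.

shape1 = 28.46, shape2 = 4.29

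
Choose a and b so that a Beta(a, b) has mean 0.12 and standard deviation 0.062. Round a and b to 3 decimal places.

a = 3.177, b = 23.295

Variance = 0.062² = 0.003844. The moment-matching identity a+b = μ(1−μ)/Var − 1 gives
a+b = 0.1056/0.003844 − 1 = 26.4714, so a = μ·26.4714 = 3.177 and b = (1−μ)·26.4714 = 23.295.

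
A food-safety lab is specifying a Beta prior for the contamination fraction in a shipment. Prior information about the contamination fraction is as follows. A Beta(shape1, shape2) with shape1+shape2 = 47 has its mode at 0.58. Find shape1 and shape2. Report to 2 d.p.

shape1 = 27.10, shape2 = 19.90

For shape1,shape2>1 the mode is (shape1−1)/(shape1+shape2−2), so shape1 = mode·(κ−2)+1 = 0.58×45+1 = 27.10.
And shape2 = (1−mode)·(κ−2)+1 = 0.42×45+1 = 19.90.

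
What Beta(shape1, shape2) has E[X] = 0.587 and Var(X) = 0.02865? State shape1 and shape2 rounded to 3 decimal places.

shape1 = 4.380, shape2 = 3.082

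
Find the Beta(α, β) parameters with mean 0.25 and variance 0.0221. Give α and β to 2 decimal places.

α = 1.87, β = 5.61

Let s = α+β. The Beta variance is μ(1−μ)/(s+1).
So s+1 = μ(1−μ)/σ² = (0.25×0.75)/0.0221 = 0.1875/0.0221 = 8.4842, giving s = 7.4842.
Then α = μs = 0.25×7.4842 = 1.87 and β = (1−μ)s = 0.75×7.4842 = 5.61.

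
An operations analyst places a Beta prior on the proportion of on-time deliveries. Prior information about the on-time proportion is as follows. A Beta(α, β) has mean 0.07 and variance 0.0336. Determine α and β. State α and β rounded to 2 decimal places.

By moment matching, α+β = μ(1−μ)/σ² − 1 = (0.07·0.93)/0.0336 − 1 = 1.9375 − 1 = 0.9375.
Since α/(α+β) = μ, α = 0.07·0.9375 = 0.07 and β = 0.93·0.9375 = 0.87.

α = 0.07, β = 0.87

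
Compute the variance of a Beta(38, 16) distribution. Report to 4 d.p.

0.0038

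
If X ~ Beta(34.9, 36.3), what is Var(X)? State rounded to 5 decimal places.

0.00346

μ = 34.9/71.2 = 0.490169; Var = μ(1−μ)/(α+β+1) = 0.2499033/72.2 = 0.00346.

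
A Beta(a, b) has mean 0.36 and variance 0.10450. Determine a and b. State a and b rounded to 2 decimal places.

a = 0.43, b = 0.77

Write ν = a+b; then a = μν and Var = μ(1−μ)/(ν+1).
ν = μ(1−μ)/Var − 1 = 0.2304/0.10450 − 1 = 1.2048.
a = 0.36·1.2048 = 0.43, b = 0.64·1.2048 = 0.77.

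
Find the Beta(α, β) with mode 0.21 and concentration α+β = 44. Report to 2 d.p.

α = 9.82, β = 34.18

Mode = (α−1)/(κ−2) with κ = α+β, so α−1 = 0.21·42 = 8.82.
α = 9.82; β = κ − α = 34.18.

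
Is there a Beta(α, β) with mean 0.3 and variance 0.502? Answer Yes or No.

For any Beta, Var(X) < E[X]·(1−E[X]).
Here μ(1−μ) = 0.3×0.7 = 0.21, and 0.502 ≥ 0.21.

No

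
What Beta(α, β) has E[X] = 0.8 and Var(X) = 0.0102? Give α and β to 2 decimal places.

By moment matching, α+β = μ(1−μ)/σ² − 1 = (0.8·0.2)/0.0102 − 1 = 15.6863 − 1 = 14.6863.
Since α/(α+β) = μ, α = 0.8·14.6863 = 11.75 and β = 0.2·14.6863 = 2.94.

α = 11.75, β = 2.94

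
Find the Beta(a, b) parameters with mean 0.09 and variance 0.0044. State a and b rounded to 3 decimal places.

a = 1.585, b = 16.028

By moment matching, a+b = μ(1−μ)/σ² − 1 = (0.09·0.91)/0.0044 − 1 = 18.6136 − 1 = 17.6136.
Since a/(a+b) = μ, a = 0.09·17.6136 = 1.585 and b = 0.91·17.6136 = 16.028.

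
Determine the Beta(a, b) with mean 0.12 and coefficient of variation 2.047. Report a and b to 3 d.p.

a = 0.090, b = 0.660

Var = (CV·μ)² = (2.047×0.12)² = 0.060339.
a+b = μ(1−μ)/Var − 1 = 0.1056/0.060339 − 1 = 0.7501.
Thus a = 0.12·0.7501 = 0.090 and b = 0.88·0.7501 = 0.660.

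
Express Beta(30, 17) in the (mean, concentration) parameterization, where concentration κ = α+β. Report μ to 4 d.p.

μ = 0.6383, κ = 47

κ = α+β = 30+17 = 47; μ = α/κ = 30/47 = 0.6383.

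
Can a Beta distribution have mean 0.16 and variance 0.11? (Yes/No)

For any Beta, Var(X) < E[X]·(1−E[X]).
Here μ(1−μ) = 0.16×0.84 = 0.1344, and 0.11 < 0.1344.

Yes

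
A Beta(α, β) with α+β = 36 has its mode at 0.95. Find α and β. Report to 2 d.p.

α = 33.30, β = 2.70

For α,β>1 the mode is (α−1)/(α+β−2), so α = mode·(κ−2)+1 = 0.95×34+1 = 33.30.
And β = (1−mode)·(κ−2)+1 = 0.05×34+1 = 2.70.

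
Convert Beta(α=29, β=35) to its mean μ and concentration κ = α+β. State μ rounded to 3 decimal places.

κ = α+β = 29+35 = 64; μ = α/κ = 29/64 = 0.453.

μ = 0.453, κ = 64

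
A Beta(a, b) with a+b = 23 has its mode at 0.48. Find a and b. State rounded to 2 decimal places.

a = 11.08, b = 11.92

Mode = (a−1)/(κ−2) with κ = a+b, so a−1 = 0.48·21 = 10.08.
a = 11.08; b = κ − a = 11.92.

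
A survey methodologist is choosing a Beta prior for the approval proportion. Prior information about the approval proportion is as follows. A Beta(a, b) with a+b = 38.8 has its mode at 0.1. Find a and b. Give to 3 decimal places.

a = 4.680, b = 34.120

Since the density peak of Beta(a,b) is at (a−1)/(a+b−2),
a = 1 + 0.1(38.8−2) = 4.680 and b = 38.8 − 4.680 = 34.120.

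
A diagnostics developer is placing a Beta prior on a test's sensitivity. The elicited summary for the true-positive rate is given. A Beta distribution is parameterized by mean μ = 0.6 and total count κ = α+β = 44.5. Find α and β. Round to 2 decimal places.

α = 26.70, β = 17.80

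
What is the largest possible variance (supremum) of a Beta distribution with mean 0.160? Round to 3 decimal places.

For fixed mean μ the Beta variance is μ(1−μ)/(α+β+1), increasing as α+β decreases.
Its least upper bound (not attained) is μ(1−μ) = 0.160·0.840 = 0.134.

0.134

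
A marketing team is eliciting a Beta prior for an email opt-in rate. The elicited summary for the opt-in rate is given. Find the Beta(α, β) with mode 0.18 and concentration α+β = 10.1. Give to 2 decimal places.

Mode = (α−1)/(κ−2) with κ = α+β, so α−1 = 0.18·8.1 = 1.46.
α = 2.46; β = κ − α = 7.64.

α = 2.46, β = 7.64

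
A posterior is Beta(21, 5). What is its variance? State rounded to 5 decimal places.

0.00575

α+β = 26 and αβ = 105, so Var = αβ/[(α+β)²(α+β+1)] = 105/18252 = 0.00575.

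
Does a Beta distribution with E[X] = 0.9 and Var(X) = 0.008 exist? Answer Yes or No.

Yes

For any Beta, Var(X) < E[X]·(1−E[X]).
Here μ(1−μ) = 0.9×0.1 = 0.09, and 0.008 < 0.09.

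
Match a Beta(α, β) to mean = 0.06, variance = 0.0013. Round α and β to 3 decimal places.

Write ν = α+β; then α = μν and Var = μ(1−μ)/(ν+1).
ν = μ(1−μ)/Var − 1 = 0.0564/0.0013 − 1 = 42.3846.
α = 0.06·42.3846 = 2.543, β = 0.94·42.3846 = 39.842.

α = 2.543, β = 39.842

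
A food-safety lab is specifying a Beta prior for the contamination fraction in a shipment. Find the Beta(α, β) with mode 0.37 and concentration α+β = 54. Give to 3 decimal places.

Mode = (α−1)/(κ−2) with κ = α+β, so α−1 = 0.37·52 = 19.240.
α = 20.240; β = κ − α = 33.760.

α = 20.240, β = 33.760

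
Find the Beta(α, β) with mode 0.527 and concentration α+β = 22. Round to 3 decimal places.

α = 11.540, β = 10.460

Mode = (α−1)/(κ−2) with κ = α+β, so α−1 = 0.527·20 = 10.540.
α = 11.540; β = κ − α = 10.460.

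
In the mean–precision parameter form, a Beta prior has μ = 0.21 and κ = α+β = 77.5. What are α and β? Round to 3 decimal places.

α = 16.275, β = 61.225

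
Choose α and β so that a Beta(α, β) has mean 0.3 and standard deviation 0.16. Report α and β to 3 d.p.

α = 2.161, β = 5.042

σ² = 0.16² = 0.0256.
With s = α+β, Var = μ(1−μ)/(s+1), so s+1 = (0.3×0.7)/0.0256 = 8.2031 and s = 7.2031.
α = μs = 2.161, β = (1−μ)s = 5.042.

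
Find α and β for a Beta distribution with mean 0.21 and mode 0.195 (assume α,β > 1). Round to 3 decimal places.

With s = α+β: μ = α/s and mode = (α−1)/(s−2). Eliminating α = μs,
μs − 1 = m(s−2) ⇒ s(μ−m) = 1−2m ⇒ s = 0.610/0.015 = 40.6667.
So α = μs = 8.540, β = (1−μ)s = 32.127.

α = 8.540, β = 32.127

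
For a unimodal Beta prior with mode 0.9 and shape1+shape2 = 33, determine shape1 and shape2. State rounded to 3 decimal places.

Since the density peak of Beta(shape1,shape2) is at (shape1−1)/(shape1+shape2−2),
shape1 = 1 + 0.9(33−2) = 28.900 and shape2 = 33 − 28.900 = 4.100.

shape1 = 28.900, shape2 = 4.100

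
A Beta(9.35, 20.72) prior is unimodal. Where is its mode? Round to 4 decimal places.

The density x^(α−1)(1−x)^(β−1) is maximised at (α−1)/(α+β−2) = 8.35/28.07 = 0.2975.

0.2975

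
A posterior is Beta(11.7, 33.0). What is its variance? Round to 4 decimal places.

Var = αβ/[(α+β)²(α+β+1)] = (11.7×33.0)/(44.7²×45.7) = 386.10/91312.713 = 0.0042.

0.0042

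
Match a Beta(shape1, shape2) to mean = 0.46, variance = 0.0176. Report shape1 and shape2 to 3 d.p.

Let s = shape1+shape2. The Beta variance is μ(1−μ)/(s+1).
So s+1 = μ(1−μ)/σ² = (0.46×0.54)/0.0176 = 0.2484/0.0176 = 14.1136, giving s = 13.1136.
Then shape1 = μs = 0.46×13.1136 = 6.032 and shape2 = (1−μ)s = 0.54×13.1136 = 7.081.

shape1 = 6.032, shape2 = 7.081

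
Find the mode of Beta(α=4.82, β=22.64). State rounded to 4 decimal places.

0.1500

With α,β > 1, mode = (α−1)/(α+β−2) = 3.82/25.46 = 0.1500.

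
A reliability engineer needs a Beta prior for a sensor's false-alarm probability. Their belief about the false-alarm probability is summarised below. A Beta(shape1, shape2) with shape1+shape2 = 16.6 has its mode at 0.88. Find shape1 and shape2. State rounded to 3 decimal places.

Since the density peak of Beta(shape1,shape2) is at (shape1−1)/(shape1+shape2−2),
shape1 = 1 + 0.88(16.6−2) = 13.848 and shape2 = 16.6 − 13.848 = 2.752.

shape1 = 13.848, shape2 = 2.752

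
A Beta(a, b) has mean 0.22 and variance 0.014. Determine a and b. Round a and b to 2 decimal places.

a = 2.48, b = 8.78

By moment matching, a+b = μ(1−μ)/σ² − 1 = (0.22·0.78)/0.014 − 1 = 12.2571 − 1 = 11.2571.
Since a/(a+b) = μ, a = 0.22·11.2571 = 2.48 and b = 0.78·11.2571 = 8.78.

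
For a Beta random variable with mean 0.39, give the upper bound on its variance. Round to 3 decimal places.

For fixed mean μ the Beta variance is μ(1−μ)/(α+β+1), increasing as α+β decreases.
Its least upper bound (not attained) is μ(1−μ) = 0.39·0.61 = 0.238.

0.238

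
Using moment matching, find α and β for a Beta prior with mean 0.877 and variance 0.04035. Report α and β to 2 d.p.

α = 1.47, β = 0.21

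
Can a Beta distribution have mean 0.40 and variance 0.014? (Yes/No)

A Beta with mean μ has variance μ(1−μ)/(α+β+1) < μ(1−μ).
Here μ(1−μ) = 0.40×0.60 = 0.2400, and 0.014 < 0.2400.

Yes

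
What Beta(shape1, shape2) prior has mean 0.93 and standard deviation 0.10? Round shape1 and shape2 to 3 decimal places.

Variance = 0.10² = 0.0100. The moment-matching identity shape1+shape2 = μ(1−μ)/Var − 1 gives
shape1+shape2 = 0.0651/0.0100 − 1 = 5.5100, so shape1 = μ·5.5100 = 5.124 and shape2 = (1−μ)·5.5100 = 0.386.

shape1 = 5.124, shape2 = 0.386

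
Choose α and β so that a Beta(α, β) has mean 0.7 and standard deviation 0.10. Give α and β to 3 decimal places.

α = 14.000, β = 6.000

First σ² = 0.0100. Setting α = μn, β = (1−μ)n with n = α+β,
μ(1−μ)/(n+1) = 0.0100 ⇒ n+1 = 0.21/0.0100 = 21.0000 ⇒ n = 20.0000.
Hence α = 0.7×20.0000 = 14.000, β = 0.3×20.0000 = 6.000.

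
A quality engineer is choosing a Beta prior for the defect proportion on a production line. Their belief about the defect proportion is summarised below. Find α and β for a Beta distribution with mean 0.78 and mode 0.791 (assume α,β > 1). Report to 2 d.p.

With s = α+β: μ = α/s and mode = (α−1)/(s−2). Eliminating α = μs,
μs − 1 = m(s−2) ⇒ s(μ−m) = 1−2m ⇒ s = -0.582/-0.011 = 52.9091.
So α = μs = 41.27, β = (1−μ)s = 11.64.

α = 41.27, β = 11.64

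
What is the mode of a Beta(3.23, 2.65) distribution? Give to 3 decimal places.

0.575

With α,β > 1, mode = (α−1)/(α+β−2) = 2.23/3.88 = 0.575.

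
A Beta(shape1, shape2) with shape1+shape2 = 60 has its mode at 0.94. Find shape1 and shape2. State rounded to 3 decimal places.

For shape1,shape2>1 the mode is (shape1−1)/(shape1+shape2−2), so shape1 = mode·(κ−2)+1 = 0.94×58+1 = 55.520.
And shape2 = (1−mode)·(κ−2)+1 = 0.06×58+1 = 4.480.

shape1 = 55.520, shape2 = 4.480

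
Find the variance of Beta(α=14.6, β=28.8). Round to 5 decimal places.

0.00503

μ = 14.6/43.4 = 0.336406; Var = μ(1−μ)/(α+β+1) = 0.2232368/44.4 = 0.00503.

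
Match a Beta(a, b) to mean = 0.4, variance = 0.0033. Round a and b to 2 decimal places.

Write ν = a+b; then a = μν and Var = μ(1−μ)/(ν+1).
ν = μ(1−μ)/Var − 1 = 0.24/0.0033 − 1 = 71.7273.
a = 0.4·71.7273 = 28.69, b = 0.6·71.7273 = 43.04.

a = 28.69, b = 43.04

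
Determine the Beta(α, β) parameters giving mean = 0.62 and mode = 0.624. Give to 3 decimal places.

Let s = α+β. Mean gives α = μs = 0.62s; mode gives (α−1)/(s−2) = 0.624.
Substituting: 0.62s − 1 = 0.624(s−2) = 0.624s − 1.248, so -0.004s = -0.248 and s = 62.0000.
Then α = 0.62×62.0000 = 38.440 and β = s−α = 23.560.

α = 38.440, β = 23.560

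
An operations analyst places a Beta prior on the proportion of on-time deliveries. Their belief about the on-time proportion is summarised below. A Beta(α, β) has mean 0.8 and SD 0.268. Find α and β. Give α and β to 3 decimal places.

Variance = 0.268² = 0.071824. The moment-matching identity α+β = μ(1−μ)/Var − 1 gives
α+β = 0.16/0.071824 − 1 = 1.2277, so α = μ·1.2277 = 0.982 and β = (1−μ)·1.2277 = 0.246.

α = 0.982, β = 0.246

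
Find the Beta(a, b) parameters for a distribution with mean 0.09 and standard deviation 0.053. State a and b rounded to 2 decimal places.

Variance = 0.053² = 0.002809. The moment-matching identity a+b = μ(1−μ)/Var − 1 gives
a+b = 0.0819/0.002809 − 1 = 28.1563, so a = μ·28.1563 = 2.53 and b = (1−μ)·28.1563 = 25.62.

a = 2.53, b = 25.62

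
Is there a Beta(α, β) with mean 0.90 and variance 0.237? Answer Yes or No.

No

For any Beta, Var(X) < E[X]·(1−E[X]).
Here μ(1−μ) = 0.90×0.10 = 0.0900, and 0.237 ≥ 0.0900.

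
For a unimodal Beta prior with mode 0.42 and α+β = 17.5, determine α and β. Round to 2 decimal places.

α = 7.51, β = 9.99

Since the density peak of Beta(α,β) is at (α−1)/(α+β−2),
α = 1 + 0.42(17.5−2) = 7.51 and β = 17.5 − 7.51 = 9.99.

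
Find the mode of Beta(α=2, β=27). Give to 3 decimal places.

0.037

With α,β > 1, mode = (α−1)/(α+β−2) = 1/27 = 0.037.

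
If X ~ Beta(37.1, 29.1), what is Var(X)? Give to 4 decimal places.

0.0037

μ = 37.1/66.2 = 0.560423; Var = μ(1−μ)/(α+β+1) = 0.2463491/67.2 = 0.0037.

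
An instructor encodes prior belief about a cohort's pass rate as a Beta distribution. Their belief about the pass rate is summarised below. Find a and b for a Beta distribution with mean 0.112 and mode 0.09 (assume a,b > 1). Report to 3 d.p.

a = 4.175, b = 33.098

With s = a+b: μ = a/s and mode = (a−1)/(s−2). Eliminating a = μs,
μs − 1 = m(s−2) ⇒ s(μ−m) = 1−2m ⇒ s = 0.82/0.022 = 37.2727.
So a = μs = 4.175, b = (1−μ)s = 33.098.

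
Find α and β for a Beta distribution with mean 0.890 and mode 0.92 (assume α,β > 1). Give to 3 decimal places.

α = 24.920, β = 3.080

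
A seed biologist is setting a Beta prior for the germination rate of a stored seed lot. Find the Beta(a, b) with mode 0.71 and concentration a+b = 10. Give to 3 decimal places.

Since the density peak of Beta(a,b) is at (a−1)/(a+b−2),
a = 1 + 0.71(10−2) = 6.680 and b = 10 − 6.680 = 3.320.

a = 6.680, b = 3.320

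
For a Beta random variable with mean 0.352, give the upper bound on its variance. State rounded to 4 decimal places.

0.2281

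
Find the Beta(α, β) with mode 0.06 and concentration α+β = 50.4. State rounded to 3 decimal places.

α = 3.904, β = 46.496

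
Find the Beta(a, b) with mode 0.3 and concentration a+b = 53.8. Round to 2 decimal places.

a = 16.54, b = 37.26

Since the density peak of Beta(a,b) is at (a−1)/(a+b−2),
a = 1 + 0.3(53.8−2) = 16.54 and b = 53.8 − 16.54 = 37.26.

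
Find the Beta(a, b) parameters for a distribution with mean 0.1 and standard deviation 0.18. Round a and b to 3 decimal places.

Variance = 0.18² = 0.0324. The moment-matching identity a+b = μ(1−μ)/Var − 1 gives
a+b = 0.09/0.0324 − 1 = 1.7778, so a = μ·1.7778 = 0.178 and b = (1−μ)·1.7778 = 1.600.

a = 0.178, b = 1.600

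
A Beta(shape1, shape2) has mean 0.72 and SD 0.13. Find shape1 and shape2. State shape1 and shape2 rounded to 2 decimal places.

First σ² = 0.0169. Setting shape1 = μn, shape2 = (1−μ)n with n = shape1+shape2,
μ(1−μ)/(n+1) = 0.0169 ⇒ n+1 = 0.2016/0.0169 = 11.9290 ⇒ n = 10.9290.
Hence shape1 = 0.72×10.9290 = 7.87, shape2 = 0.28×10.9290 = 3.06.

shape1 = 7.87, shape2 = 3.06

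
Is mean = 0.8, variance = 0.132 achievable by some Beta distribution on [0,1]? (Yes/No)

Yes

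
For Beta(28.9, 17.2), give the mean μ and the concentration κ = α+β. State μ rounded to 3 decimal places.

μ = 0.627, κ = 46.1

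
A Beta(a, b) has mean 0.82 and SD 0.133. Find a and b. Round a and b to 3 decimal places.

σ² = 0.133² = 0.017689.
With s = a+b, Var = μ(1−μ)/(s+1), so s+1 = (0.82×0.18)/0.017689 = 8.3442 and s = 7.3442.
a = μs = 6.022, b = (1−μ)s = 1.322.

a = 6.022, b = 1.322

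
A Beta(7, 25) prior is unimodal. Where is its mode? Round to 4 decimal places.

0.2000

The density x^(α−1)(1−x)^(β−1) is maximised at (α−1)/(α+β−2) = 6/30 = 0.2000.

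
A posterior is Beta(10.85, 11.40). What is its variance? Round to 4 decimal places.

0.0107

Var = αβ/[(α+β)²(α+β+1)] = (10.85×11.40)/(22.25²×23.25) = 123.6900/11510.203125 = 0.0107.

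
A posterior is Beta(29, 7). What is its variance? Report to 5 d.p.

μ = 29/36 = 0.805556; Var = μ(1−μ)/(α+β+1) = 0.1566358/37 = 0.00423.

0.00423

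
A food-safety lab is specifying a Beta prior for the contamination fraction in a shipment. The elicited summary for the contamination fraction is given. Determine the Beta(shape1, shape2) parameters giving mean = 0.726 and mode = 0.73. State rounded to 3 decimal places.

With s = shape1+shape2: μ = shape1/s and mode = (shape1−1)/(s−2). Eliminating shape1 = μs,
μs − 1 = m(s−2) ⇒ s(μ−m) = 1−2m ⇒ s = -0.46/-0.004 = 115.0000.
So shape1 = μs = 83.490, shape2 = (1−μ)s = 31.510.

shape1 = 83.490, shape2 = 31.510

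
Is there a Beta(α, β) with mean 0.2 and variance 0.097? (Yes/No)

Yes

The Beta variance bound is σ² < μ(1−μ).
Here μ(1−μ) = 0.2×0.8 = 0.16, and 0.097 < 0.16.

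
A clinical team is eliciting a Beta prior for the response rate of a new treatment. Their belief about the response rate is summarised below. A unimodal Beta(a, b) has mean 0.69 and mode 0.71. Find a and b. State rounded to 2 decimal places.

Let s = a+b. Mean gives a = μs = 0.69s; mode gives (a−1)/(s−2) = 0.71.
Substituting: 0.69s − 1 = 0.71(s−2) = 0.71s − 1.42, so -0.02s = -0.42 and s = 21.0000.
Then a = 0.69×21.0000 = 14.49 and b = s−a = 6.51.

a = 14.49, b = 6.51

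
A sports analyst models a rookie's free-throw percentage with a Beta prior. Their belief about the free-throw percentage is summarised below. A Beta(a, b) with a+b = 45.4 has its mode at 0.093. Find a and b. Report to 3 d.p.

Mode = (a−1)/(κ−2) with κ = a+b, so a−1 = 0.093·43.4 = 4.036.
a = 5.036; b = κ − a = 40.364.

a = 5.036, b = 40.364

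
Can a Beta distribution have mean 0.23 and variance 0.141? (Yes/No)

For any Beta, Var(X) < E[X]·(1−E[X]).
Here μ(1−μ) = 0.23×0.77 = 0.1771, and 0.141 < 0.1771.

Yes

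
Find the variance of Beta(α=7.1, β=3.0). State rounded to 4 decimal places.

0.0188

α+β = 10.1 and αβ = 21.30, so Var = αβ/[(α+β)²(α+β+1)] = 21.30/1132.311 = 0.0188.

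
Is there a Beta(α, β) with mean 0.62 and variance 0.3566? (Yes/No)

No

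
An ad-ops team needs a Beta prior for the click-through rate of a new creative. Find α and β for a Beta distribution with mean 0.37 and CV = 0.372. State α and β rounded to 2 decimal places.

α = 4.18, β = 7.12

σ = CV·μ = 0.372×0.37 = 0.13764, so σ² = 0.018945.
s+1 = μ(1−μ)/σ² = 0.2331/0.018945 = 12.3042, so s = α+β = 11.3042.
α = μs = 4.18, β = (1−μ)s = 7.12.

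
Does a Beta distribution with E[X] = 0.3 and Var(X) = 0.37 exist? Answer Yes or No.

For any Beta, Var(X) < E[X]·(1−E[X]).
Here μ(1−μ) = 0.3×0.7 = 0.21, and 0.37 ≥ 0.21.

No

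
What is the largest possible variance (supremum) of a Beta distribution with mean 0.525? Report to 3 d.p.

0.249

For fixed mean μ the Beta variance is μ(1−μ)/(α+β+1), increasing as α+β decreases.
Its least upper bound (not attained) is μ(1−μ) = 0.525·0.475 = 0.249.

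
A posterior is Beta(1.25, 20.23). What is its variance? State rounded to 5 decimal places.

0.00244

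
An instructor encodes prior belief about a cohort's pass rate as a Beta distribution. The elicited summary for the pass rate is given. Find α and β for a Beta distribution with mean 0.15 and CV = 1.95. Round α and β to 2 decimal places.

α = 0.07, β = 0.42

Var = (CV·μ)² = (1.95×0.15)² = 0.085556.
α+β = μ(1−μ)/Var − 1 = 0.1275/0.085556 − 1 = 0.4902.
Thus α = 0.15·0.4902 = 0.07 and β = 0.85·0.4902 = 0.42.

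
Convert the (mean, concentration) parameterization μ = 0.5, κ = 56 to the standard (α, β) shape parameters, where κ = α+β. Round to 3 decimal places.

Split κ in proportion μ : (1−μ): α = 0.5·56 = 28.000, β = 56 − 28.000 = 28.000.

α = 28.000, β = 28.000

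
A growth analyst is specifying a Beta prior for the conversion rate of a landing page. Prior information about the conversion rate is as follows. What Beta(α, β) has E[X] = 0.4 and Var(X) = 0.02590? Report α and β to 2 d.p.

Let s = α+β. The Beta variance is μ(1−μ)/(s+1).
So s+1 = μ(1−μ)/σ² = (0.4×0.6)/0.02590 = 0.24/0.02590 = 9.2664, giving s = 8.2664.
Then α = μs = 0.4×8.2664 = 3.31 and β = (1−μ)s = 0.6×8.2664 = 4.96.

α = 3.31, β = 4.96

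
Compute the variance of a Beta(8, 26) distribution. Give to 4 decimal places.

0.0051

α+β = 34 and αβ = 208, so Var = αβ/[(α+β)²(α+β+1)] = 208/40460 = 0.0051.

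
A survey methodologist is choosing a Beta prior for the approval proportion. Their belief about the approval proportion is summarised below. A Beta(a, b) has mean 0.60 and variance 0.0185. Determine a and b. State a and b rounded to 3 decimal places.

Write ν = a+b; then a = μν and Var = μ(1−μ)/(ν+1).
ν = μ(1−μ)/Var − 1 = 0.2400/0.0185 − 1 = 11.9730.
a = 0.60·11.9730 = 7.184, b = 0.40·11.9730 = 4.789.

a = 7.184, b = 4.789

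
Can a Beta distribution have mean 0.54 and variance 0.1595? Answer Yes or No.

Yes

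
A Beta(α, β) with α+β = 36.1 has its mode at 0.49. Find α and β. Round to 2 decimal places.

α = 17.71, β = 18.39

Since the density peak of Beta(α,β) is at (α−1)/(α+β−2),
α = 1 + 0.49(36.1−2) = 17.71 and β = 36.1 − 17.71 = 18.39.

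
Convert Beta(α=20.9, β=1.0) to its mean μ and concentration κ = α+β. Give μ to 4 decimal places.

μ = 0.9543, κ = 21.9

κ = α+β = 20.9+1.0 = 21.9; μ = α/κ = 20.9/21.9 = 0.9543.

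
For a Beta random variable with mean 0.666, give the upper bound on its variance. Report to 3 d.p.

0.222

For fixed mean μ the Beta variance is μ(1−μ)/(α+β+1), increasing as α+β decreases.
Its least upper bound (not attained) is μ(1−μ) = 0.666·0.334 = 0.222.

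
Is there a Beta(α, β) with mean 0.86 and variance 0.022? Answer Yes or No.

A Beta with mean μ has variance μ(1−μ)/(α+β+1) < μ(1−μ).
Here μ(1−μ) = 0.86×0.14 = 0.1204, and 0.022 < 0.1204.

Yes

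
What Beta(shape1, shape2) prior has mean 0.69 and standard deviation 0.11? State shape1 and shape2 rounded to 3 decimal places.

Variance = 0.11² = 0.0121. The moment-matching identity shape1+shape2 = μ(1−μ)/Var − 1 gives
shape1+shape2 = 0.2139/0.0121 − 1 = 16.6777, so shape1 = μ·16.6777 = 11.508 and shape2 = (1−μ)·16.6777 = 5.170.

shape1 = 11.508, shape2 = 5.170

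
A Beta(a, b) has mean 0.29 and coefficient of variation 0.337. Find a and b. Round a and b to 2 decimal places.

Var = (CV·μ)² = (0.337×0.29)² = 0.009551.
a+b = μ(1−μ)/Var − 1 = 0.2059/0.009551 − 1 = 20.5576.
Thus a = 0.29·20.5576 = 5.96 and b = 0.71·20.5576 = 14.60.

a = 5.96, b = 14.60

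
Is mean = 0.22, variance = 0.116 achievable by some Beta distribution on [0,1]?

For any Beta, Var(X) < E[X]·(1−E[X]).
Here μ(1−μ) = 0.22×0.78 = 0.1716, and 0.116 < 0.1716.

Yes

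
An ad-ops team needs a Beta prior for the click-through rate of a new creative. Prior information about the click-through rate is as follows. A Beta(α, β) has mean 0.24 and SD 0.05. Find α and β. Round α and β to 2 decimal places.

α = 17.27, β = 54.69

Variance = 0.05² = 0.0025. The moment-matching identity α+β = μ(1−μ)/Var − 1 gives
α+β = 0.1824/0.0025 − 1 = 71.9600, so α = μ·71.9600 = 17.27 and β = (1−μ)·71.9600 = 54.69.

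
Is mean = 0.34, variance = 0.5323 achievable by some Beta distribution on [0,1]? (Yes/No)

No

The Beta variance bound is σ² < μ(1−μ).
Here μ(1−μ) = 0.34×0.66 = 0.2244, and 0.5323 ≥ 0.2244.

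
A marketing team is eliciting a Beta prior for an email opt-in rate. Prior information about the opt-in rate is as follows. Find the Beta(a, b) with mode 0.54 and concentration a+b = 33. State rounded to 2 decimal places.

a = 17.74, b = 15.26

Mode = (a−1)/(κ−2) with κ = a+b, so a−1 = 0.54·31 = 16.74.
a = 17.74; b = κ − a = 15.26.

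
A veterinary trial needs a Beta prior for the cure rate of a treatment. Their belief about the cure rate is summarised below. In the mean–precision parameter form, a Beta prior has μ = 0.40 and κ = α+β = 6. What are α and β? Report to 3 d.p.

α = 2.400, β = 3.600

α = μκ = 0.40×6 = 2.400 and β = (1−μ)κ = 0.60×6 = 3.600.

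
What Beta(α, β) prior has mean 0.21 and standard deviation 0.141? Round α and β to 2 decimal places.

α = 1.54, β = 5.80

σ² = 0.141² = 0.019881.
With s = α+β, Var = μ(1−μ)/(s+1), so s+1 = (0.21×0.79)/0.019881 = 8.3447 and s = 7.3447.
α = μs = 1.54, β = (1−μ)s = 5.80.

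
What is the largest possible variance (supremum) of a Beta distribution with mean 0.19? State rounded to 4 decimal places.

0.1539

Var = μ(1−μ)/(α+β+1), which approaches μ(1−μ) as α+β → 0.
So the supremum is μ(1−μ) = 0.19×0.81 = 0.1539.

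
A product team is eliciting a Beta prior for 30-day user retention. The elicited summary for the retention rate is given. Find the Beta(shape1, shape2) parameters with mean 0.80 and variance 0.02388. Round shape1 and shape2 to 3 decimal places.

Write ν = shape1+shape2; then shape1 = μν and Var = μ(1−μ)/(ν+1).
ν = μ(1−μ)/Var − 1 = 0.1600/0.02388 − 1 = 5.7002.
shape1 = 0.80·5.7002 = 4.560, shape2 = 0.20·5.7002 = 1.140.

shape1 = 4.560, shape2 = 1.140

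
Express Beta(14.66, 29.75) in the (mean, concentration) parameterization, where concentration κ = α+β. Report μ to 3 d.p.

κ = α+β = 14.66+29.75 = 44.41; μ = α/κ = 14.66/44.41 = 0.330.

μ = 0.330, κ = 44.41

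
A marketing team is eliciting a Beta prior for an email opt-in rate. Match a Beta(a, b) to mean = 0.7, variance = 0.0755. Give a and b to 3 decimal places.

a = 1.247, b = 0.534

By moment matching, a+b = μ(1−μ)/σ² − 1 = (0.7·0.3)/0.0755 − 1 = 2.7815 − 1 = 1.7815.
Since a/(a+b) = μ, a = 0.7·1.7815 = 1.247 and b = 0.3·1.7815 = 0.534.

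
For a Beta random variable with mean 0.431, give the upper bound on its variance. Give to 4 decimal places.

0.2452

Var = μ(1−μ)/(α+β+1), which approaches μ(1−μ) as α+β → 0.
So the supremum is μ(1−μ) = 0.431×0.569 = 0.2452.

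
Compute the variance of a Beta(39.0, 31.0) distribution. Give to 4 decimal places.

Var = αβ/[(α+β)²(α+β+1)] = (39.0×31.0)/(70.0²×71.0) = 1209.00/347900.000 = 0.0035.

0.0035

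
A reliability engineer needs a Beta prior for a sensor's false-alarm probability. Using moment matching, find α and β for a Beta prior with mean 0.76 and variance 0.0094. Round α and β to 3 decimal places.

Write ν = α+β; then α = μν and Var = μ(1−μ)/(ν+1).
ν = μ(1−μ)/Var − 1 = 0.1824/0.0094 − 1 = 18.4043.
α = 0.76·18.4043 = 13.987, β = 0.24·18.4043 = 4.417.

α = 13.987, β = 4.417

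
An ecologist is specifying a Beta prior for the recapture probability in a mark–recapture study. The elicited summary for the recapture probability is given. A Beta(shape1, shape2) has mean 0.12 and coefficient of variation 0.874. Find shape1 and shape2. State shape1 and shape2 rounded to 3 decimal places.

shape1 = 1.032, shape2 = 7.568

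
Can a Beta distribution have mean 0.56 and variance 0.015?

Yes

A Beta with mean μ has variance μ(1−μ)/(α+β+1) < μ(1−μ).
Here μ(1−μ) = 0.56×0.44 = 0.2464, and 0.015 < 0.2464.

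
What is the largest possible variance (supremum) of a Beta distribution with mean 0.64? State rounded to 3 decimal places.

For fixed mean μ the Beta variance is μ(1−μ)/(α+β+1), increasing as α+β decreases.
Its least upper bound (not attained) is μ(1−μ) = 0.64·0.36 = 0.230.

0.230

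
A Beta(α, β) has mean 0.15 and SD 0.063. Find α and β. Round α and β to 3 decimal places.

α = 4.669, β = 26.455

First σ² = 0.003969. Setting α = μn, β = (1−μ)n with n = α+β,
μ(1−μ)/(n+1) = 0.003969 ⇒ n+1 = 0.1275/0.003969 = 32.1240 ⇒ n = 31.1240.
Hence α = 0.15×31.1240 = 4.669, β = 0.85×31.1240 = 26.455.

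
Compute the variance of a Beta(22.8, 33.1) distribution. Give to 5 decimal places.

0.00424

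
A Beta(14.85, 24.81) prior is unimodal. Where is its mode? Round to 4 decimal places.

The density x^(α−1)(1−x)^(β−1) is maximised at (α−1)/(α+β−2) = 13.85/37.66 = 0.3678.

0.3678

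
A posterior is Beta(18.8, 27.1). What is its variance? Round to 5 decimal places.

α+β = 45.9 and αβ = 509.48, so Var = αβ/[(α+β)²(α+β+1)] = 509.48/98809.389 = 0.00516.

0.00516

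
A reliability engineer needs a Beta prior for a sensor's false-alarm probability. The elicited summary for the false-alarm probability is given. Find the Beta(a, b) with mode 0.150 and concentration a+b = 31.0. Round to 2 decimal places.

Since the density peak of Beta(a,b) is at (a−1)/(a+b−2),
a = 1 + 0.150(31.0−2) = 5.35 and b = 31.0 − 5.35 = 25.65.

a = 5.35, b = 25.65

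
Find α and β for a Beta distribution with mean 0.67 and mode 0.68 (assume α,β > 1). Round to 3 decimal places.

α = 24.120, β = 11.880

Let s = α+β. Mean gives α = μs = 0.67s; mode gives (α−1)/(s−2) = 0.68.
Substituting: 0.67s − 1 = 0.68(s−2) = 0.68s − 1.36, so -0.01s = -0.36 and s = 36.0000.
Then α = 0.67×36.0000 = 24.120 and β = s−α = 11.880.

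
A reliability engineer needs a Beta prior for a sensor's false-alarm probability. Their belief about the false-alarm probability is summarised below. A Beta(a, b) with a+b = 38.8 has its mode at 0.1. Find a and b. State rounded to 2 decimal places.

a = 4.68, b = 34.12

Since the density peak of Beta(a,b) is at (a−1)/(a+b−2),
a = 1 + 0.1(38.8−2) = 4.68 and b = 38.8 − 4.68 = 34.12.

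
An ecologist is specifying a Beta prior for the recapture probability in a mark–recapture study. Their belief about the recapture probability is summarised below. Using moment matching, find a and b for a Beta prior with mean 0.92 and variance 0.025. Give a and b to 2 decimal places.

Write ν = a+b; then a = μν and Var = μ(1−μ)/(ν+1).
ν = μ(1−μ)/Var − 1 = 0.0736/0.025 − 1 = 1.9440.
a = 0.92·1.9440 = 1.79, b = 0.08·1.9440 = 0.16.

a = 1.79, b = 0.16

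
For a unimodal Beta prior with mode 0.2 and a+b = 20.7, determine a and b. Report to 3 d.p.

a = 4.740, b = 15.960

Mode = (a−1)/(κ−2) with κ = a+b, so a−1 = 0.2·18.7 = 3.740.
a = 4.740; b = κ − a = 15.960.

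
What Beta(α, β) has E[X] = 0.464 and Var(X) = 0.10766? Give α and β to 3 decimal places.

Let s = α+β. The Beta variance is μ(1−μ)/(s+1).
So s+1 = μ(1−μ)/σ² = (0.464×0.536)/0.10766 = 0.248704/0.10766 = 2.3101, giving s = 1.3101.
Then α = μs = 0.464×1.3101 = 0.608 and β = (1−μ)s = 0.536×1.3101 = 0.702.

α = 0.608, β = 0.702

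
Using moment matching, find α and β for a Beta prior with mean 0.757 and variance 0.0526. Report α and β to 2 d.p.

α = 1.89, β = 0.61

Let s = α+β. The Beta variance is μ(1−μ)/(s+1).
So s+1 = μ(1−μ)/σ² = (0.757×0.243)/0.0526 = 0.183951/0.0526 = 3.4972, giving s = 2.4972.
Then α = μs = 0.757×2.4972 = 1.89 and β = (1−μ)s = 0.243×2.4972 = 0.61.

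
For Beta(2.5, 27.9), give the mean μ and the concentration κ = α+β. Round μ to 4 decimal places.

κ = α+β = 2.5+27.9 = 30.4; μ = α/κ = 2.5/30.4 = 0.0822.

μ = 0.0822, κ = 30.4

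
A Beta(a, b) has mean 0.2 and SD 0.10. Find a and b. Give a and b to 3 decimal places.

a = 3.000, b = 12.000

Variance = 0.10² = 0.0100. The moment-matching identity a+b = μ(1−μ)/Var − 1 gives
a+b = 0.16/0.0100 − 1 = 15.0000, so a = μ·15.0000 = 3.000 and b = (1−μ)·15.0000 = 12.000.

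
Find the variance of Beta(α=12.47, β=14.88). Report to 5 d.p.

0.00875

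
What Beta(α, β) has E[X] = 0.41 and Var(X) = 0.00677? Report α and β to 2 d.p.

α = 14.24, β = 20.49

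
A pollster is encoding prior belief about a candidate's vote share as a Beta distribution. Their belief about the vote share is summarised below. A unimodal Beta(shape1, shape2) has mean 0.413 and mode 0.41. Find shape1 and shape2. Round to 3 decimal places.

shape1 = 24.780, shape2 = 35.220

Let s = shape1+shape2. Mean gives shape1 = μs = 0.413s; mode gives (shape1−1)/(s−2) = 0.41.
Substituting: 0.413s − 1 = 0.41(s−2) = 0.41s − 0.82, so 0.003s = 0.18 and s = 60.0000.
Then shape1 = 0.413×60.0000 = 24.780 and shape2 = s−shape1 = 35.220.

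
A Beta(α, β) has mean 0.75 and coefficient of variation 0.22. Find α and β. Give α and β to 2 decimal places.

σ = CV·μ = 0.22×0.75 = 0.16500, so σ² = 0.027225.
s+1 = μ(1−μ)/σ² = 0.1875/0.027225 = 6.8871, so s = α+β = 5.8871.
α = μs = 4.42, β = (1−μ)s = 1.47.

α = 4.42, β = 1.47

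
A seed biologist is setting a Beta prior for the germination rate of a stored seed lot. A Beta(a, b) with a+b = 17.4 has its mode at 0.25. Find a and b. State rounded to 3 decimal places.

a = 4.850, b = 12.550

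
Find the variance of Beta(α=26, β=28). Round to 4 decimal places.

α+β = 54 and αβ = 728, so Var = αβ/[(α+β)²(α+β+1)] = 728/160380 = 0.0045.

0.0045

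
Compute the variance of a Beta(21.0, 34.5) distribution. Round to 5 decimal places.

μ = 21.0/55.5 = 0.378378; Var = μ(1−μ)/(α+β+1) = 0.2352082/56.5 = 0.00416.

0.00416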